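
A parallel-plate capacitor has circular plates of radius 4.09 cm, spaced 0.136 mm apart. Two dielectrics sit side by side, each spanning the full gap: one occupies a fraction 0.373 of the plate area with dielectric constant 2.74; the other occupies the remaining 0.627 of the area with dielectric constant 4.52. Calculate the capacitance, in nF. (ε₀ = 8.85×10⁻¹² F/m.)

A = π(4.09 cm)² = 5.26×10⁻³ m².
Side-by-side slabs ⇒ two capacitors in parallel, each spanning the full gap.
C₁ = κ₁ε₀A₁/d = 2.74 × 8.85×10⁻¹² × 1.96×10⁻³ / 1.36×10⁻⁴ = 3.50×10⁻¹⁰ F.
C₂ = κ₂ε₀A₂/d = 4.52 × 8.85×10⁻¹² × 3.30×10⁻³ / 1.36×10⁻⁴ = 9.69×10⁻¹⁰ F.
C = C₁ + C₂ = 1.32×10⁻⁹ F.

1.32 nF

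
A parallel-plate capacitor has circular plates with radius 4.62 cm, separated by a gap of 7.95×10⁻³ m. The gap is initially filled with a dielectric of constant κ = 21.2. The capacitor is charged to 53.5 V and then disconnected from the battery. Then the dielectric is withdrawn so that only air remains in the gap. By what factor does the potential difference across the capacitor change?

V₂/V₁ ≈ 21.2

Isolated ⇒ Q is held fixed.
C₂ = 0.0472 C₁ and V = Q/C, so V₂/V₁ = C₁/C₂ = 21.2.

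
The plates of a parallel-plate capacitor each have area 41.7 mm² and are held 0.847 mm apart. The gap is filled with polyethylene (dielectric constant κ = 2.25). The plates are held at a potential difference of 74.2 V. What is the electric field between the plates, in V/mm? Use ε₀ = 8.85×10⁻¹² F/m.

E = V/d = 74.2 / 8.47×10⁻⁴ = 8.76×10⁴ V/m.

87.6 V/mm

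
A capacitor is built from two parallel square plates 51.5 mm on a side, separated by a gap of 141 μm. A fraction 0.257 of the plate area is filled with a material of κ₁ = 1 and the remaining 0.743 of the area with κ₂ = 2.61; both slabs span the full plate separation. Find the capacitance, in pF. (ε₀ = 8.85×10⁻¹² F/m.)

366 pF

A = (51.5 mm)² = 2.65×10⁻³ m².
Side-by-side slabs ⇒ two capacitors in parallel, each spanning the full gap.
C₁ = κ₁ε₀A₁/d = 1.00 × 8.85×10⁻¹² × 6.82×10⁻⁴ / 1.41×10⁻⁴ = 4.28×10⁻¹¹ F.
C₂ = κ₂ε₀A₂/d = 2.61 × 8.85×10⁻¹² × 1.97×10⁻³ / 1.41×10⁻⁴ = 3.23×10⁻¹⁰ F.
C = C₁ + C₂ = 3.66×10⁻¹⁰ F.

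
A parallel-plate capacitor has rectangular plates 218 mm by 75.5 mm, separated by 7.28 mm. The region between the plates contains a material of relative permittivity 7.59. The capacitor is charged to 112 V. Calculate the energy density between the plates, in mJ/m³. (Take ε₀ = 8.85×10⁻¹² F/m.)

E = V/d = 112 / 7.28×10⁻³ = 1.54×10⁴ V/m.
u = ½κε₀E² = ½ × 7.59 × 8.85×10⁻¹² × (1.54×10⁴)² = 7.95×10⁻³ J/m³.

7.95 mJ/m³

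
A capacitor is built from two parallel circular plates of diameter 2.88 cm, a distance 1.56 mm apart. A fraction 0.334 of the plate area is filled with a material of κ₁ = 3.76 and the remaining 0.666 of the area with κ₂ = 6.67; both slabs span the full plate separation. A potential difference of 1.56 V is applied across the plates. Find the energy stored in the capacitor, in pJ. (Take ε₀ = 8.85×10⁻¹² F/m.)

A = π(2.88/2 cm)² = 6.51×10⁻⁴ m².
Side-by-side slabs ⇒ two capacitors in parallel, each spanning the full gap.
C₁ = κ₁ε₀A₁/d = 3.76 × 8.85×10⁻¹² × 2.18×10⁻⁴ / 1.56×10⁻³ = 4.64×10⁻¹² F.
C₂ = κ₂ε₀A₂/d = 6.67 × 8.85×10⁻¹² × 4.34×10⁻⁴ / 1.56×10⁻³ = 1.64×10⁻¹¹ F.
C = C₁ + C₂ = 2.11×10⁻¹¹ F.
U = ½CV² = ½ × 2.11×10⁻¹¹ × (1.56)² = 2.56×10⁻¹¹ J.

U ≈ 25.6 pJ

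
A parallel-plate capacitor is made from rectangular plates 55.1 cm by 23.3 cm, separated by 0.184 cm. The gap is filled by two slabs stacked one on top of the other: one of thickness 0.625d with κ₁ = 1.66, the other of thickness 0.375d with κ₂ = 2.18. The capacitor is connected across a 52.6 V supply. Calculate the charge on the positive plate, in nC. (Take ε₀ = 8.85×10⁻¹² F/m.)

59.2 nC

A = 55.1 × 23.3 cm² = 0.128 m².
Stacked slabs ⇒ two capacitors in series, each with the full plate area.
C₁ = κ₁ε₀A/d₁ = 1.66 × 8.85×10⁻¹² × 0.128 / 1.15×10⁻³ = 1.64×10⁻⁹ F.
C₂ = κ₂ε₀A/d₂ = 2.18 × 8.85×10⁻¹² × 0.128 / 6.90×10⁻⁴ = 3.59×10⁻⁹ F.
C = (1/C₁ + 1/C₂)⁻¹ = 1.13×10⁻⁹ F.
Q = CV = 1.13×10⁻⁹ × 52.6 = 5.92×10⁻⁸ C.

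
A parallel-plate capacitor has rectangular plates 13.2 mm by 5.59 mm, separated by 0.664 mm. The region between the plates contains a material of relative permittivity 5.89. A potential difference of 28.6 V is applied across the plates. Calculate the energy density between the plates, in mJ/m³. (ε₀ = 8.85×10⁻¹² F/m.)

48.4 mJ/m³

E = V/d = 28.6 / 6.64×10⁻⁴ = 4.31×10⁴ V/m.
u = ½κε₀E² = ½ × 5.89 × 8.85×10⁻¹² × (4.31×10⁴)² = 4.84×10⁻² J/m³.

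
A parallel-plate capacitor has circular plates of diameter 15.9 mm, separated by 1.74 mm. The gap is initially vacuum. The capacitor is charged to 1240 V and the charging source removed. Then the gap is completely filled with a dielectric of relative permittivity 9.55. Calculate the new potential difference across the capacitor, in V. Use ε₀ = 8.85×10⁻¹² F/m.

A = π(15.9/2 mm)² = 1.99×10⁻⁴ m².
Initially C₁ = ε₀A/d = 8.85×10⁻¹² × 1.99×10⁻⁴ / 1.74×10⁻³ = 1.01×10⁻¹² F.
V₁ = 1.24×10³ V.
Isolated ⇒ Q is held fixed. C₂ = 9.55 C₁ and V = Q/C, so V₂/V₁ = C₁/C₂ = 0.105.
V₂ = 0.105 × 1.24×10³ = 1.30×10² V.

130 V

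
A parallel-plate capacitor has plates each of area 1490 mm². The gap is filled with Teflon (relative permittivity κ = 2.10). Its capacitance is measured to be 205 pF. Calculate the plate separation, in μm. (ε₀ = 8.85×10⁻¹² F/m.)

A = 1490 mm² = 1.49×10⁻³ m².
d = κε₀A/C = 2.10 × 8.85×10⁻¹² × 1.49×10⁻³ / 2.05×10⁻¹⁰ = 1.35×10⁻⁴ m.

d ≈ 135 μm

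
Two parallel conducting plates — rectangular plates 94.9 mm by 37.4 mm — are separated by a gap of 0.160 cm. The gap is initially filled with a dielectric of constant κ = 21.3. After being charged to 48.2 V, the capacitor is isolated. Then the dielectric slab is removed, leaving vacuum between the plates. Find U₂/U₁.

Isolated ⇒ Q is held fixed.
C₂ = 0.0469 C₁ and U = Q²/(2C), so U₂/U₁ = C₁/C₂ = 21.3.

U₂/U₁ ≈ 21.3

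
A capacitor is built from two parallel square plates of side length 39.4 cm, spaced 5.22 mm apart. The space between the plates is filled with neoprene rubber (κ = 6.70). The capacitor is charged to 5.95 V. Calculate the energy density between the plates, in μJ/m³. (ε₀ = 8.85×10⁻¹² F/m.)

38.5 μJ/m³

E = V/d = 5.95 / 5.22×10⁻³ = 1.14×10³ V/m.
u = ½κε₀E² = ½ × 6.70 × 8.85×10⁻¹² × (1.14×10³)² = 3.85×10⁻⁵ J/m³.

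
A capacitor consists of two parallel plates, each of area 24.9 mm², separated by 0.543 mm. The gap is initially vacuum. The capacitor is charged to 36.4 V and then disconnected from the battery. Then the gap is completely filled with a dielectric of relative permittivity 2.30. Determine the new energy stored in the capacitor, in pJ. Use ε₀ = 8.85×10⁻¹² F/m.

A = 24.9 mm² = 2.49×10⁻⁵ m².
Initially C₁ = ε₀A/d = 8.85×10⁻¹² × 2.49×10⁻⁵ / 5.43×10⁻⁴ = 4.06×10⁻¹³ F.
U₁ = 2.69×10⁻¹⁰ J.
Isolated ⇒ Q is held fixed. C₂ = 2.30 C₁ and U = Q²/(2C), so U₂/U₁ = C₁/C₂ = 0.435.
U₂ = 0.435 × 2.69×10⁻¹⁰ = 1.17×10⁻¹⁰ J.

117 pJ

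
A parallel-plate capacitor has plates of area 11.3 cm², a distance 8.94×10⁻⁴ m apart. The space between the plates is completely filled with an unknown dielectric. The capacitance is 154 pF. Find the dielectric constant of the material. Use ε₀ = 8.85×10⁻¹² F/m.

κ ≈ 13.8

A = 11.3 cm² = 1.13×10⁻³ m².
κ = Cd/(ε₀A) = 1.54×10⁻¹⁰ × 8.94×10⁻⁴ / (8.85×10⁻¹² × 1.13×10⁻³) = 13.8.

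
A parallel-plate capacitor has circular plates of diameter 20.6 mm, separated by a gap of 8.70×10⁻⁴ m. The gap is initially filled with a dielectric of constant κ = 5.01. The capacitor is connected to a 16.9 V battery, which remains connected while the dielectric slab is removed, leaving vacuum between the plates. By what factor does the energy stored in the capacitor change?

Battery connected ⇒ V is held fixed.
C₂ = 0.200 C₁ and U = ½CV², so U₂/U₁ = C₂/C₁ = 0.200.

U₂/U₁ ≈ 0.200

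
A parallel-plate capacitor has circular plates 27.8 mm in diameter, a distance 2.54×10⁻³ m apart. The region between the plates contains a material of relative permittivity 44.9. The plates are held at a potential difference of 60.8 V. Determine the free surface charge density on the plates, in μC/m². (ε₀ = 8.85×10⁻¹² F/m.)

A = π(27.8/2 mm)² = 6.07×10⁻⁴ m².
C = κε₀A/d = 44.9 × 8.85×10⁻¹² × 6.07×10⁻⁴ / 2.54×10⁻³ = 9.50×10⁻¹¹ F.
σ = Q/A = CV/A = 9.50×10⁻¹¹ × 60.8 / 6.07×10⁻⁴ = 9.51×10⁻⁶ C/m².

σ ≈ 9.51 μC/m²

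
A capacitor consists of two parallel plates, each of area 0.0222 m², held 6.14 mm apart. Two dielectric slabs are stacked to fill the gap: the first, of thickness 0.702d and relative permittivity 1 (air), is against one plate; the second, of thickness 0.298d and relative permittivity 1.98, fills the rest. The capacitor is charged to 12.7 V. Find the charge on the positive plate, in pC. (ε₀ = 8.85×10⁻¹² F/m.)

Q ≈ 477 pC

Stacked slabs ⇒ two capacitors in series, each with the full plate area.
C₁ = κ₁ε₀A/d₁ = 1.00 × 8.85×10⁻¹² × 2.22×10⁻² / 4.31×10⁻³ = 4.56×10⁻¹¹ F.
C₂ = κ₂ε₀A/d₂ = 1.98 × 8.85×10⁻¹² × 2.22×10⁻² / 1.83×10⁻³ = 2.13×10⁻¹⁰ F.
C = (1/C₁ + 1/C₂)⁻¹ = 3.75×10⁻¹¹ F.
Q = CV = 3.75×10⁻¹¹ × 12.7 = 4.77×10⁻¹⁰ C.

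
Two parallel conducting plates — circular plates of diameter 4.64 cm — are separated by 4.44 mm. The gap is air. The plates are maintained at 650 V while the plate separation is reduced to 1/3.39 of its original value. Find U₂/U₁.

U₂/U₁ ≈ 3.39

Battery connected ⇒ V is held fixed.
C₂ = 3.39 C₁ and U = ½CV², so U₂/U₁ = C₂/C₁ = 3.39.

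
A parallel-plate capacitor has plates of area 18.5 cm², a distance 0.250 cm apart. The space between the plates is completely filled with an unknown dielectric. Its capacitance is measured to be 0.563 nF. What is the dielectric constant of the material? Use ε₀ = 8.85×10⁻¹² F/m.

A = 18.5 cm² = 1.85×10⁻³ m².
κ = Cd/(ε₀A) = 5.63×10⁻¹⁰ × 2.50×10⁻³ / (8.85×10⁻¹² × 1.85×10⁻³) = 86.0.

κ ≈ 86.0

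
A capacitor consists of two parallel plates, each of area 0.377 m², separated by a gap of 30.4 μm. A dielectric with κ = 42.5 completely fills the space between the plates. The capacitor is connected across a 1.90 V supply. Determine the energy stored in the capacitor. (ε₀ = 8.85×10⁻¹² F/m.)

8.42 μJ

C = κε₀A/d = 42.5 × 8.85×10⁻¹² × 0.377 / 3.04×10⁻⁵ = 4.66×10⁻⁶ F.
U = ½CV² = ½ × 4.66×10⁻⁶ × (1.90)² = 8.42×10⁻⁶ J.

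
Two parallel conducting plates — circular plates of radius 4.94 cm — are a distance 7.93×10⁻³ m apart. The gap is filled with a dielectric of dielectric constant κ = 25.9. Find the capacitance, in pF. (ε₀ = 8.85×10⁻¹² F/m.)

C ≈ 222 pF

A = π(4.94 cm)² = 7.67×10⁻³ m².
C = κε₀A/d = 25.9 × 8.85×10⁻¹² × 7.67×10⁻³ / 7.93×10⁻³ = 2.22×10⁻¹⁰ F.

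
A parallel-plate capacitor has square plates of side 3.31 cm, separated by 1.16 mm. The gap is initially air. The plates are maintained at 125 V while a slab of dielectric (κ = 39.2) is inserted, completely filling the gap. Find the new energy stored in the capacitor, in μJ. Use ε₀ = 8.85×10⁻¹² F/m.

A = (3.31 cm)² = 1.10×10⁻³ m².
Initially C₁ = ε₀A/d = 8.85×10⁻¹² × 1.10×10⁻³ / 1.16×10⁻³ = 8.36×10⁻¹² F.
U₁ = 6.53×10⁻⁸ J.
Battery connected ⇒ V is held fixed. C₂ = 39.2 C₁ and U = ½CV², so U₂/U₁ = C₂/C₁ = 39.2.
U₂ = 39.2 × 6.53×10⁻⁸ = 2.56×10⁻⁶ J.

U ≈ 2.56 μJ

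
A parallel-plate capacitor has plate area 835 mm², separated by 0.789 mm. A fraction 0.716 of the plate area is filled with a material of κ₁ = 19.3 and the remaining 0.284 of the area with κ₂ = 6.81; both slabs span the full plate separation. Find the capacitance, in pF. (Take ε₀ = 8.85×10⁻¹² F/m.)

C ≈ 148 pF

A = 835 mm² = 8.35×10⁻⁴ m².
Side-by-side slabs ⇒ two capacitors in parallel, each spanning the full gap.
C₁ = κ₁ε₀A₁/d = 19.3 × 8.85×10⁻¹² × 5.98×10⁻⁴ / 7.89×10⁻⁴ = 1.29×10⁻¹⁰ F.
C₂ = κ₂ε₀A₂/d = 6.81 × 8.85×10⁻¹² × 2.37×10⁻⁴ / 7.89×10⁻⁴ = 1.81×10⁻¹¹ F.
C = C₁ + C₂ = 1.48×10⁻¹⁰ F.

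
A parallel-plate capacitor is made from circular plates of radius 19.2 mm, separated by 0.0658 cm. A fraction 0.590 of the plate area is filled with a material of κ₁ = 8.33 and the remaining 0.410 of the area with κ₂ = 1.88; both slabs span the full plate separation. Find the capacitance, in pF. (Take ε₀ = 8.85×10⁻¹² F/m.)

88.6 pF

A = π(19.2 mm)² = 1.16×10⁻³ m².
Side-by-side slabs ⇒ two capacitors in parallel, each spanning the full gap.
C₁ = κ₁ε₀A₁/d = 8.33 × 8.85×10⁻¹² × 6.83×10⁻⁴ / 6.58×10⁻⁴ = 7.66×10⁻¹¹ F.
C₂ = κ₂ε₀A₂/d = 1.88 × 8.85×10⁻¹² × 4.75×10⁻⁴ / 6.58×10⁻⁴ = 1.20×10⁻¹¹ F.
C = C₁ + C₂ = 8.86×10⁻¹¹ F.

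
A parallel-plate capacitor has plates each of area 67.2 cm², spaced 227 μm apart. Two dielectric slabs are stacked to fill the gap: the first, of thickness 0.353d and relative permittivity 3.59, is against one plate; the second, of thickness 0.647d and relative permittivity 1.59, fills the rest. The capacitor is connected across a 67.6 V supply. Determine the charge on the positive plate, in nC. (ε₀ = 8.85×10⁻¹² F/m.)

35.1 nC

A = 67.2 cm² = 6.72×10⁻³ m².
Stacked slabs ⇒ two capacitors in series, each with the full plate area.
C₁ = κ₁ε₀A/d₁ = 3.59 × 8.85×10⁻¹² × 6.72×10⁻³ / 8.01×10⁻⁵ = 2.66×10⁻⁹ F.
C₂ = κ₂ε₀A/d₂ = 1.59 × 8.85×10⁻¹² × 6.72×10⁻³ / 1.47×10⁻⁴ = 6.44×10⁻¹⁰ F.
C = (1/C₁ + 1/C₂)⁻¹ = 5.19×10⁻¹⁰ F.
Q = CV = 5.19×10⁻¹⁰ × 67.6 = 3.51×10⁻⁸ C.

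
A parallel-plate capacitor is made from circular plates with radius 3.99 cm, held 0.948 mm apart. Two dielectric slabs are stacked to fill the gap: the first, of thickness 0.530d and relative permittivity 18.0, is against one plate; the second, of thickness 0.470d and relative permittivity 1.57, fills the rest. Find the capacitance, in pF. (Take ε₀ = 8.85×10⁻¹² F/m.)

A = π(3.99 cm)² = 5.00×10⁻³ m².
Stacked slabs ⇒ two capacitors in series, each with the full plate area.
C₁ = κ₁ε₀A/d₁ = 18.0 × 8.85×10⁻¹² × 5.00×10⁻³ / 5.02×10⁻⁴ = 1.59×10⁻⁹ F.
C₂ = κ₂ε₀A/d₂ = 1.57 × 8.85×10⁻¹² × 5.00×10⁻³ / 4.46×10⁻⁴ = 1.56×10⁻¹⁰ F.
C = (1/C₁ + 1/C₂)⁻¹ = 1.42×10⁻¹⁰ F.

C ≈ 142 pF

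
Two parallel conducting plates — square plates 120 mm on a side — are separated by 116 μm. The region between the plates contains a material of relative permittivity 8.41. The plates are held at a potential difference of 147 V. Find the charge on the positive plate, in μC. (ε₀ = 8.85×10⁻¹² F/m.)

A = (120 mm)² = 1.44×10⁻² m².
C = κε₀A/d = 8.41 × 8.85×10⁻¹² × 1.44×10⁻² / 1.16×10⁻⁴ = 9.24×10⁻⁹ F.
Q = CV = 9.24×10⁻⁹ × 147 = 1.36×10⁻⁶ C.

1.36 μC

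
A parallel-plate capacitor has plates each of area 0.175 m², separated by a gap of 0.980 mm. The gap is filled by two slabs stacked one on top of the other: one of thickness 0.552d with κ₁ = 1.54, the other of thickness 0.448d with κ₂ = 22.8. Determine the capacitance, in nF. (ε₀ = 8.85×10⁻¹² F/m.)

4.18 nF

Stacked slabs ⇒ two capacitors in series, each with the full plate area.
C₁ = κ₁ε₀A/d₁ = 1.54 × 8.85×10⁻¹² × 0.175 / 5.41×10⁻⁴ = 4.41×10⁻⁹ F.
C₂ = κ₂ε₀A/d₂ = 22.8 × 8.85×10⁻¹² × 0.175 / 4.39×10⁻⁴ = 8.04×10⁻⁸ F.
C = (1/C₁ + 1/C₂)⁻¹ = 4.18×10⁻⁹ F.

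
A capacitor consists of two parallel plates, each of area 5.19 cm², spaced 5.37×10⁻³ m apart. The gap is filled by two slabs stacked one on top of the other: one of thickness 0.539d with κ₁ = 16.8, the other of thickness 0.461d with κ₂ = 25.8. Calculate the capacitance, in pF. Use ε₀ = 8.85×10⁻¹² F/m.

17.1 pF

A = 5.19 cm² = 5.19×10⁻⁴ m².
Stacked slabs ⇒ two capacitors in series, each with the full plate area.
C₁ = κ₁ε₀A/d₁ = 16.8 × 8.85×10⁻¹² × 5.19×10⁻⁴ / 2.89×10⁻³ = 2.67×10⁻¹¹ F.
C₂ = κ₂ε₀A/d₂ = 25.8 × 8.85×10⁻¹² × 5.19×10⁻⁴ / 2.48×10⁻³ = 4.79×10⁻¹¹ F.
C = (1/C₁ + 1/C₂)⁻¹ = 1.71×10⁻¹¹ F.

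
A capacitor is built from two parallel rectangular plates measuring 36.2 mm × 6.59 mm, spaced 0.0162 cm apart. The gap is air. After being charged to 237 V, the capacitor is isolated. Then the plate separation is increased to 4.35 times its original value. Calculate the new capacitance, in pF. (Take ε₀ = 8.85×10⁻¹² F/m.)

A = 36.2 × 6.59 mm² = 2.39×10⁻⁴ m².
Initially C₁ = ε₀A/d = 8.85×10⁻¹² × 2.39×10⁻⁴ / 1.62×10⁻⁴ = 1.30×10⁻¹¹ F.
C = ε₀A/d scales as 1/d, so C₂/C₁ = d₁/d₂ = 1/4.35 = 0.230.
C₂ = 0.230 × 1.30×10⁻¹¹ = 3.00×10⁻¹² F.

3.00 pF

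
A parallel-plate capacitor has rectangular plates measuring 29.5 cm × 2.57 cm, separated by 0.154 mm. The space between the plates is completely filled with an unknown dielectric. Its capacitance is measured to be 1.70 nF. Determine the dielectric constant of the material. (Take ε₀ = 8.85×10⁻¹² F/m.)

A = 29.5 × 2.57 cm² = 7.58×10⁻³ m².
κ = Cd/(ε₀A) = 1.70×10⁻⁹ × 1.54×10⁻⁴ / (8.85×10⁻¹² × 7.58×10⁻³) = 3.90.

κ ≈ 3.90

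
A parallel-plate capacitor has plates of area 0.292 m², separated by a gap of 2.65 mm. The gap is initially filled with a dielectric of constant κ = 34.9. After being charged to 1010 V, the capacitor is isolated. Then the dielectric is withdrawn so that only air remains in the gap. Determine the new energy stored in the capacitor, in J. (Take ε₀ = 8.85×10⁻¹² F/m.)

U ≈ 0.606 J

Initially C₁ = κε₀A/d = 34.9 × 8.85×10⁻¹² × 0.292 / 2.65×10⁻³ = 3.40×10⁻⁸ F.
U₁ = 1.74×10⁻² J.
Isolated ⇒ Q is held fixed. C₂ = 0.0287 C₁ and U = Q²/(2C), so U₂/U₁ = C₁/C₂ = 34.9.
U₂ = 34.9 × 1.74×10⁻² = 0.606 J.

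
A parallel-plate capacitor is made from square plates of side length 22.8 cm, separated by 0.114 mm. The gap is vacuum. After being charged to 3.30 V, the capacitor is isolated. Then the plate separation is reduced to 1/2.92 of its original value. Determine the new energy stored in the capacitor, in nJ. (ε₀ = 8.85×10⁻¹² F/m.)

U ≈ 7.53 nJ

A = (22.8 cm)² = 5.20×10⁻² m².
Initially C₁ = ε₀A/d = 8.85×10⁻¹² × 5.20×10⁻² / 1.14×10⁻⁴ = 4.04×10⁻⁹ F.
U₁ = 2.20×10⁻⁸ J.
Isolated ⇒ Q is held fixed. C₂ = 2.92 C₁ and U = Q²/(2C), so U₂/U₁ = C₁/C₂ = 0.342.
U₂ = 0.342 × 2.20×10⁻⁸ = 7.53×10⁻⁹ J.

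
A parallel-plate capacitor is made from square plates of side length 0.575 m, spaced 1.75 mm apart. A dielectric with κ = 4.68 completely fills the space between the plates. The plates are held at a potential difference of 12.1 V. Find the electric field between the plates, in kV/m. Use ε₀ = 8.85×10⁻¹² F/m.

6.91 kV/m

E = V/d = 12.1 / 1.75×10⁻³ = 6.91×10³ V/m.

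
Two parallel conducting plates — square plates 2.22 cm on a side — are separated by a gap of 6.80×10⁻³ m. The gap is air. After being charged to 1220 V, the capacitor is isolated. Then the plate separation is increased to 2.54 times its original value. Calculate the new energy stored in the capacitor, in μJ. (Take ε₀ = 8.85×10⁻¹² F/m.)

U ≈ 1.21 μJ

A = (2.22 cm)² = 4.93×10⁻⁴ m².
Initially C₁ = ε₀A/d = 8.85×10⁻¹² × 4.93×10⁻⁴ / 6.80×10⁻³ = 6.41×10⁻¹³ F.
U₁ = 4.77×10⁻⁷ J.
Isolated ⇒ Q is held fixed. C₂ = 0.394 C₁ and U = Q²/(2C), so U₂/U₁ = C₁/C₂ = 2.54.
U₂ = 2.54 × 4.77×10⁻⁷ = 1.21×10⁻⁶ J.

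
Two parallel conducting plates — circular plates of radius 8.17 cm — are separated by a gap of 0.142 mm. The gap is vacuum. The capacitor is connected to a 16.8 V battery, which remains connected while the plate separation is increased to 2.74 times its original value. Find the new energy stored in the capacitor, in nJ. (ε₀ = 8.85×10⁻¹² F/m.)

A = π(8.17 cm)² = 2.10×10⁻² m².
Initially C₁ = ε₀A/d = 8.85×10⁻¹² × 2.10×10⁻² / 1.42×10⁻⁴ = 1.31×10⁻⁹ F.
U₁ = 1.84×10⁻⁷ J.
Battery connected ⇒ V is held fixed. C₂ = 0.365 C₁ and U = ½CV², so U₂/U₁ = C₂/C₁ = 0.365.
U₂ = 0.365 × 1.84×10⁻⁷ = 6.73×10⁻⁸ J.

67.3 nJ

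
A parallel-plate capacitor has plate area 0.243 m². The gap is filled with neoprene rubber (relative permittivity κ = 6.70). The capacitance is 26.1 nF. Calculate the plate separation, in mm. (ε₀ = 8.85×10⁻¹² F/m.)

d = κε₀A/C = 6.70 × 8.85×10⁻¹² × 0.243 / 2.61×10⁻⁸ = 5.52×10⁻⁴ m.

d ≈ 0.552 mm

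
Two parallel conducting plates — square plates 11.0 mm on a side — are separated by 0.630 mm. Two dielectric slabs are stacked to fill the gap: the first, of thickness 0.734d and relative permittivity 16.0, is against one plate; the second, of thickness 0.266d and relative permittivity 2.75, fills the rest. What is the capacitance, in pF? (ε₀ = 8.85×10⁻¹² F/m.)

C ≈ 11.9 pF

A = (11.0 mm)² = 1.21×10⁻⁴ m².
Stacked slabs ⇒ two capacitors in series, each with the full plate area.
C₁ = κ₁ε₀A/d₁ = 16.0 × 8.85×10⁻¹² × 1.21×10⁻⁴ / 4.62×10⁻⁴ = 3.71×10⁻¹¹ F.
C₂ = κ₂ε₀A/d₂ = 2.75 × 8.85×10⁻¹² × 1.21×10⁻⁴ / 1.68×10⁻⁴ = 1.76×10⁻¹¹ F.
C = (1/C₁ + 1/C₂)⁻¹ = 1.19×10⁻¹¹ F.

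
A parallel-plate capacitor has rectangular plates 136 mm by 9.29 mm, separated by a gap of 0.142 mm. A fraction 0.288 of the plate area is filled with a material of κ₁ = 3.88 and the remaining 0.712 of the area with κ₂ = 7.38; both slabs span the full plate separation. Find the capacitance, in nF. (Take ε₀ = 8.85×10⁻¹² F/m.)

C ≈ 0.502 nF

A = 136 × 9.29 mm² = 1.26×10⁻³ m².
Side-by-side slabs ⇒ two capacitors in parallel, each spanning the full gap.
C₁ = κ₁ε₀A₁/d = 3.88 × 8.85×10⁻¹² × 3.64×10⁻⁴ / 1.42×10⁻⁴ = 8.80×10⁻¹¹ F.
C₂ = κ₂ε₀A₂/d = 7.38 × 8.85×10⁻¹² × 9.00×10⁻⁴ / 1.42×10⁻⁴ = 4.14×10⁻¹⁰ F.
C = C₁ + C₂ = 5.02×10⁻¹⁰ F.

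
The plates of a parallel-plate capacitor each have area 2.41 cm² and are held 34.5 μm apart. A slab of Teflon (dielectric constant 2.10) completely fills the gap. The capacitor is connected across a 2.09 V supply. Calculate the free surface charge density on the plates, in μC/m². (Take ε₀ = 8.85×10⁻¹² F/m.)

σ ≈ 1.13 μC/m²

A = 2.41 cm² = 2.41×10⁻⁴ m².
C = κε₀A/d = 2.10 × 8.85×10⁻¹² × 2.41×10⁻⁴ / 3.45×10⁻⁵ = 1.30×10⁻¹⁰ F.
σ = Q/A = CV/A = 1.30×10⁻¹⁰ × 2.09 / 2.41×10⁻⁴ = 1.13×10⁻⁶ C/m².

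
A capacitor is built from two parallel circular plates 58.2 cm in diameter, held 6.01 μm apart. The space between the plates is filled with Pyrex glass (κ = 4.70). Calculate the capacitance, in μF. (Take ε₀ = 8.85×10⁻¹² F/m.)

C ≈ 1.84 μF

A = π(58.2/2 cm)² = 0.266 m².
C = κε₀A/d = 4.70 × 8.85×10⁻¹² × 0.266 / 6.01×10⁻⁶ = 1.84×10⁻⁶ F.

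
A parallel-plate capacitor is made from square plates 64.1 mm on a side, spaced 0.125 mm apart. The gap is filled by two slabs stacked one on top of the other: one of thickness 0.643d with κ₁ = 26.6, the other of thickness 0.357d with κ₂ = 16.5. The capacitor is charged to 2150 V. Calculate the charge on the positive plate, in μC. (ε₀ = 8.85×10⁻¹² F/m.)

13.7 μC

A = (64.1 mm)² = 4.11×10⁻³ m².
Stacked slabs ⇒ two capacitors in series, each with the full plate area.
C₁ = κ₁ε₀A/d₁ = 26.6 × 8.85×10⁻¹² × 4.11×10⁻³ / 8.04×10⁻⁵ = 1.20×10⁻⁸ F.
C₂ = κ₂ε₀A/d₂ = 16.5 × 8.85×10⁻¹² × 4.11×10⁻³ / 4.46×10⁻⁵ = 1.34×10⁻⁸ F.
C = (1/C₁ + 1/C₂)⁻¹ = 6.35×10⁻⁹ F.
Q = CV = 6.35×10⁻⁹ × 2150 = 1.37×10⁻⁵ C.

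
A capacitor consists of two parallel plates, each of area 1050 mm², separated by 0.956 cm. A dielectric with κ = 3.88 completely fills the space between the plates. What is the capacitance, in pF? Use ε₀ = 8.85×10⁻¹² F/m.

C ≈ 3.77 pF

A = 1050 mm² = 1.05×10⁻³ m².
C = κε₀A/d = 3.88 × 8.85×10⁻¹² × 1.05×10⁻³ / 9.56×10⁻³ = 3.77×10⁻¹² F.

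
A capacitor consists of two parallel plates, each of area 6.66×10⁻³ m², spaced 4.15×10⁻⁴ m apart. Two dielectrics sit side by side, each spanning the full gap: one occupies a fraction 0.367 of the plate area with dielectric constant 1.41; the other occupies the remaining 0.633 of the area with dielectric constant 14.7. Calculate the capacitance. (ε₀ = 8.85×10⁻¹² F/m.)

1.40 nF

Side-by-side slabs ⇒ two capacitors in parallel, each spanning the full gap.
C₁ = κ₁ε₀A₁/d = 1.41 × 8.85×10⁻¹² × 2.44×10⁻³ / 4.15×10⁻⁴ = 7.35×10⁻¹¹ F.
C₂ = κ₂ε₀A₂/d = 14.7 × 8.85×10⁻¹² × 4.22×10⁻³ / 4.15×10⁻⁴ = 1.32×10⁻⁹ F.
C = C₁ + C₂ = 1.40×10⁻⁹ F.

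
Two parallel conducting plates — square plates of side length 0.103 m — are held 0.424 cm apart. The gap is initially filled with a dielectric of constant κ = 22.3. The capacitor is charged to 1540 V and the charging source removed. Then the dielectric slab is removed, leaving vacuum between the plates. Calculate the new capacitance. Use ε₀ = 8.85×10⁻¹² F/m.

22.1 pF

A = (0.103 m)² = 1.06×10⁻² m².
Initially C₁ = κε₀A/d = 22.3 × 8.85×10⁻¹² × 1.06×10⁻² / 4.24×10⁻³ = 4.94×10⁻¹⁰ F.
C = κε₀A/d scales with κ, so C₂/C₁ = 1/κ = 1/22.3 = 0.0448.
C₂ = 0.0448 × 4.94×10⁻¹⁰ = 2.21×10⁻¹¹ F.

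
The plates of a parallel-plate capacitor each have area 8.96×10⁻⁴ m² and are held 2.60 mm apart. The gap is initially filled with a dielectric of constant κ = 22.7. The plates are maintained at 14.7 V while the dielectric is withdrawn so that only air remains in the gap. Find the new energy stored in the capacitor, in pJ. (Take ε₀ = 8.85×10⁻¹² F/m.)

330 pJ

Initially C₁ = κε₀A/d = 22.7 × 8.85×10⁻¹² × 8.96×10⁻⁴ / 2.60×10⁻³ = 6.92×10⁻¹¹ F.
U₁ = 7.48×10⁻⁹ J.
Battery connected ⇒ V is held fixed. C₂ = 0.0441 C₁ and U = ½CV², so U₂/U₁ = C₂/C₁ = 0.0441.
U₂ = 0.0441 × 7.48×10⁻⁹ = 3.30×10⁻¹⁰ J.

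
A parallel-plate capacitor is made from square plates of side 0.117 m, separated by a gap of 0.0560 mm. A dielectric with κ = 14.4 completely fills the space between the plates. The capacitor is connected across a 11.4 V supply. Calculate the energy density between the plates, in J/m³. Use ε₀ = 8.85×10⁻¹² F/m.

2.64 J/m³

E = V/d = 11.4 / 5.60×10⁻⁵ = 2.04×10⁵ V/m.
u = ½κε₀E² = ½ × 14.4 × 8.85×10⁻¹² × (2.04×10⁵)² = 2.64 J/m³.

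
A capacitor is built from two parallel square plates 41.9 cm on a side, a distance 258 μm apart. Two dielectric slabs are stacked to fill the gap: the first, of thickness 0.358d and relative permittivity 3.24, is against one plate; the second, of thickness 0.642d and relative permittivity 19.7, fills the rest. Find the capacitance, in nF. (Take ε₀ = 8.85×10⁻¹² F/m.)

42.1 nF

A = (41.9 cm)² = 0.176 m².
Stacked slabs ⇒ two capacitors in series, each with the full plate area.
C₁ = κ₁ε₀A/d₁ = 3.24 × 8.85×10⁻¹² × 0.176 / 9.24×10⁻⁵ = 5.45×10⁻⁸ F.
C₂ = κ₂ε₀A/d₂ = 19.7 × 8.85×10⁻¹² × 0.176 / 1.66×10⁻⁴ = 1.85×10⁻⁷ F.
C = (1/C₁ + 1/C₂)⁻¹ = 4.21×10⁻⁸ F.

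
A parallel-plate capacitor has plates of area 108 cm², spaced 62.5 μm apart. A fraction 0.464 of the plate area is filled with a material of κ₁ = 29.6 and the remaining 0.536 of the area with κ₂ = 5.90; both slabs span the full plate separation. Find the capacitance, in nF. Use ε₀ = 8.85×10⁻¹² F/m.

25.8 nF

A = 108 cm² = 1.08×10⁻² m².
Side-by-side slabs ⇒ two capacitors in parallel, each spanning the full gap.
C₁ = κ₁ε₀A₁/d = 29.6 × 8.85×10⁻¹² × 5.01×10⁻³ / 6.25×10⁻⁵ = 2.10×10⁻⁸ F.
C₂ = κ₂ε₀A₂/d = 5.90 × 8.85×10⁻¹² × 5.79×10⁻³ / 6.25×10⁻⁵ = 4.84×10⁻⁹ F.
C = C₁ + C₂ = 2.58×10⁻⁸ F.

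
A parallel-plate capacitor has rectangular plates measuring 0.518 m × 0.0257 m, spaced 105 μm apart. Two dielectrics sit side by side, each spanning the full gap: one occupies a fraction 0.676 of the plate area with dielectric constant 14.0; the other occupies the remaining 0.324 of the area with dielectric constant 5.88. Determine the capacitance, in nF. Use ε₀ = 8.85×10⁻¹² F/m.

A = 0.518 × 0.0257 m² = 1.33×10⁻² m².
Side-by-side slabs ⇒ two capacitors in parallel, each spanning the full gap.
C₁ = κ₁ε₀A₁/d = 14.0 × 8.85×10⁻¹² × 9.00×10⁻³ / 1.05×10⁻⁴ = 1.06×10⁻⁸ F.
C₂ = κ₂ε₀A₂/d = 5.88 × 8.85×10⁻¹² × 4.31×10⁻³ / 1.05×10⁻⁴ = 2.14×10⁻⁹ F.
C = C₁ + C₂ = 1.28×10⁻⁸ F.

12.8 nF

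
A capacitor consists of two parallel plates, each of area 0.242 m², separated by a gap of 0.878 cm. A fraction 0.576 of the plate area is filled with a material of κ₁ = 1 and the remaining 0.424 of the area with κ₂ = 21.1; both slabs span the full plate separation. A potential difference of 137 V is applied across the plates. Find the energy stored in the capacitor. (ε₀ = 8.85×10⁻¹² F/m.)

Side-by-side slabs ⇒ two capacitors in parallel, each spanning the full gap.
C₁ = κ₁ε₀A₁/d = 1.00 × 8.85×10⁻¹² × 0.139 / 8.78×10⁻³ = 1.41×10⁻¹⁰ F.
C₂ = κ₂ε₀A₂/d = 21.1 × 8.85×10⁻¹² × 0.103 / 8.78×10⁻³ = 2.18×10⁻⁹ F.
C = C₁ + C₂ = 2.32×10⁻⁹ F.
U = ½CV² = ½ × 2.32×10⁻⁹ × (137)² = 2.18×10⁻⁵ J.

21.8 μJ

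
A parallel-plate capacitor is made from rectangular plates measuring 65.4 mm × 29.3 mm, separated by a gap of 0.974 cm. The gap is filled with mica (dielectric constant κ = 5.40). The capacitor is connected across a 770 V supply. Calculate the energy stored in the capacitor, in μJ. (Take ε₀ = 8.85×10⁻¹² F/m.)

U ≈ 2.79 μJ

A = 65.4 × 29.3 mm² = 1.92×10⁻³ m².
C = κε₀A/d = 5.40 × 8.85×10⁻¹² × 1.92×10⁻³ / 9.74×10⁻³ = 9.40×10⁻¹² F.
U = ½CV² = ½ × 9.40×10⁻¹² × (770)² = 2.79×10⁻⁶ J.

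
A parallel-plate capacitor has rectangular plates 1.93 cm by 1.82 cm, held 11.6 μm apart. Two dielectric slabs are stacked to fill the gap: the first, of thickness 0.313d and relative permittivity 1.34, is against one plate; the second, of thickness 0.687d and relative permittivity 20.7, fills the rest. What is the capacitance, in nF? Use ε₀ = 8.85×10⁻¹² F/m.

A = 1.93 × 1.82 cm² = 3.51×10⁻⁴ m².
Stacked slabs ⇒ two capacitors in series, each with the full plate area.
C₁ = κ₁ε₀A/d₁ = 1.34 × 8.85×10⁻¹² × 3.51×10⁻⁴ / 3.63×10⁻⁶ = 1.15×10⁻⁹ F.
C₂ = κ₂ε₀A/d₂ = 20.7 × 8.85×10⁻¹² × 3.51×10⁻⁴ / 7.97×10⁻⁶ = 8.07×10⁻⁹ F.
C = (1/C₁ + 1/C₂)⁻¹ = 1.00×10⁻⁹ F.

C ≈ 1.00 nF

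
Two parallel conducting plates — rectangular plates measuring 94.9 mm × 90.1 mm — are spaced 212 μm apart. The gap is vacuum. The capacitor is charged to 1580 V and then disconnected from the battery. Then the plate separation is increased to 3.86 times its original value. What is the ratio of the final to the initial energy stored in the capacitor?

Isolated ⇒ Q is held fixed.
C₂ = 0.259 C₁ and U = Q²/(2C), so U₂/U₁ = C₁/C₂ = 3.86.

U₂/U₁ ≈ 3.86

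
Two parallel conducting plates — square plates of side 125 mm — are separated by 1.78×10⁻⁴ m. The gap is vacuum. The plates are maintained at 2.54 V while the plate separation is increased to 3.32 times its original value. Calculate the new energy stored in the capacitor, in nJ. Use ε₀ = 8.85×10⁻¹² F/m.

A = (125 mm)² = 1.56×10⁻² m².
Initially C₁ = ε₀A/d = 8.85×10⁻¹² × 1.56×10⁻² / 1.78×10⁻⁴ = 7.77×10⁻¹⁰ F.
U₁ = 2.51×10⁻⁹ J.
Battery connected ⇒ V is held fixed. C₂ = 0.301 C₁ and U = ½CV², so U₂/U₁ = C₂/C₁ = 0.301.
U₂ = 0.301 × 2.51×10⁻⁹ = 7.55×10⁻¹⁰ J.

U ≈ 0.755 nJ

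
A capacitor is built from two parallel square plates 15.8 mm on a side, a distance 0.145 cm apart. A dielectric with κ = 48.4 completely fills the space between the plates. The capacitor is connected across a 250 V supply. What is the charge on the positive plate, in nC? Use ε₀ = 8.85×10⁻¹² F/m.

Q ≈ 18.4 nC

A = (15.8 mm)² = 2.50×10⁻⁴ m².
C = κε₀A/d = 48.4 × 8.85×10⁻¹² × 2.50×10⁻⁴ / 1.45×10⁻³ = 7.37×10⁻¹¹ F.
Q = CV = 7.37×10⁻¹¹ × 250 = 1.84×10⁻⁸ C.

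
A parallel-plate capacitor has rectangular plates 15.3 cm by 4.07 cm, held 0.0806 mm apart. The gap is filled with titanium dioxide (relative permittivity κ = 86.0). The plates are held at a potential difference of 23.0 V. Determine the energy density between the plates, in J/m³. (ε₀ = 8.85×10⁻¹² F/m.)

E = V/d = 23.0 / 8.06×10⁻⁵ = 2.85×10⁵ V/m.
u = ½κε₀E² = ½ × 86.0 × 8.85×10⁻¹² × (2.85×10⁵)² = 31.0 J/m³.

u ≈ 31.0 J/m³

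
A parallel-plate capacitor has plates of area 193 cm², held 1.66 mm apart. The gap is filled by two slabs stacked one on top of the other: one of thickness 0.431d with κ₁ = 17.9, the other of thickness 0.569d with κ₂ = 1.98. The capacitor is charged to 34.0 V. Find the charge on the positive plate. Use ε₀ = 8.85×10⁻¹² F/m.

Q ≈ 11.2 nC

A = 193 cm² = 1.93×10⁻² m².
Stacked slabs ⇒ two capacitors in series, each with the full plate area.
C₁ = κ₁ε₀A/d₁ = 17.9 × 8.85×10⁻¹² × 1.93×10⁻² / 7.15×10⁻⁴ = 4.27×10⁻⁹ F.
C₂ = κ₂ε₀A/d₂ = 1.98 × 8.85×10⁻¹² × 1.93×10⁻² / 9.45×10⁻⁴ = 3.58×10⁻¹⁰ F.
C = (1/C₁ + 1/C₂)⁻¹ = 3.30×10⁻¹⁰ F.
Q = CV = 3.30×10⁻¹⁰ × 34.0 = 1.12×10⁻⁸ C.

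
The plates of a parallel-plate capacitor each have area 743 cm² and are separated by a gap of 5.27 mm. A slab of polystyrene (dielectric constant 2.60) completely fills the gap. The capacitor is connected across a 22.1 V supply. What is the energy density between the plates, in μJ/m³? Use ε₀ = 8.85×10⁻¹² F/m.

202 μJ/m³

E = V/d = 22.1 / 5.27×10⁻³ = 4.19×10³ V/m.
u = ½κε₀E² = ½ × 2.60 × 8.85×10⁻¹² × (4.19×10³)² = 2.02×10⁻⁴ J/m³.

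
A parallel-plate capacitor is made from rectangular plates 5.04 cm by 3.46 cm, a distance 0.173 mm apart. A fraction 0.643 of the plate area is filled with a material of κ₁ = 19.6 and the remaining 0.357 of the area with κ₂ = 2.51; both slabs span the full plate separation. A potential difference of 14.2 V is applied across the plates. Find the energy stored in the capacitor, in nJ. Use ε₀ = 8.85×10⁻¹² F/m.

A = 5.04 × 3.46 cm² = 1.74×10⁻³ m².
Side-by-side slabs ⇒ two capacitors in parallel, each spanning the full gap.
C₁ = κ₁ε₀A₁/d = 19.6 × 8.85×10⁻¹² × 1.12×10⁻³ / 1.73×10⁻⁴ = 1.12×10⁻⁹ F.
C₂ = κ₂ε₀A₂/d = 2.51 × 8.85×10⁻¹² × 6.23×10⁻⁴ / 1.73×10⁻⁴ = 7.99×10⁻¹¹ F.
C = C₁ + C₂ = 1.20×10⁻⁹ F.
U = ½CV² = ½ × 1.20×10⁻⁹ × (14.2)² = 1.21×10⁻⁷ J.

121 nJ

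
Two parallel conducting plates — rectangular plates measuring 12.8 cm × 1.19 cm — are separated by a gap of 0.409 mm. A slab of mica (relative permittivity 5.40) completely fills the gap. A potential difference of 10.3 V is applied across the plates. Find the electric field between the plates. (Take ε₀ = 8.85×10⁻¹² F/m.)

E = V/d = 10.3 / 4.09×10⁻⁴ = 2.52×10⁴ V/m.

E ≈ 25.2 kV/m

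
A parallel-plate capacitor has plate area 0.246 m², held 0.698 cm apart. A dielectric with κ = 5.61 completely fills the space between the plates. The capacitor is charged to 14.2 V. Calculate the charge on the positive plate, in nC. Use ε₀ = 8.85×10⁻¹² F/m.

Q ≈ 24.8 nC

C = κε₀A/d = 5.61 × 8.85×10⁻¹² × 0.246 / 6.98×10⁻³ = 1.75×10⁻⁹ F.
Q = CV = 1.75×10⁻⁹ × 14.2 = 2.48×10⁻⁸ C.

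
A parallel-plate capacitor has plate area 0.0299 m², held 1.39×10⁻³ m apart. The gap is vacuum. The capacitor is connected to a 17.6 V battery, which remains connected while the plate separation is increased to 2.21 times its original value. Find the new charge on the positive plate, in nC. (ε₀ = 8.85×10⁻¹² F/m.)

Initially C₁ = ε₀A/d = 8.85×10⁻¹² × 2.99×10⁻² / 1.39×10⁻³ = 1.90×10⁻¹⁰ F.
Q₁ = 3.35×10⁻⁹ C.
Battery connected ⇒ V is held fixed. C₂ = 0.452 C₁ and Q = CV, so Q₂/Q₁ = C₂/C₁ = 0.452.
Q₂ = 0.452 × 3.35×10⁻⁹ = 1.52×10⁻⁹ C.

Q ≈ 1.52 nC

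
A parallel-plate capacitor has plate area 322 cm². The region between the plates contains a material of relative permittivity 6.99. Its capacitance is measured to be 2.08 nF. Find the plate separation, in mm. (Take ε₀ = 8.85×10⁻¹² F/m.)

A = 322 cm² = 3.22×10⁻² m².
d = κε₀A/C = 6.99 × 8.85×10⁻¹² × 3.22×10⁻² / 2.08×10⁻⁹ = 9.58×10⁻⁴ m.

d ≈ 0.958 mm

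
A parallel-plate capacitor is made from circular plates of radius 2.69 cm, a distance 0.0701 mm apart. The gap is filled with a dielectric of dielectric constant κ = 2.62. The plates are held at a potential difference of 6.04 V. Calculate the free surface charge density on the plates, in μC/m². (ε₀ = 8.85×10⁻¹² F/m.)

2.00 μC/m²

A = π(2.69 cm)² = 2.27×10⁻³ m².
C = κε₀A/d = 2.62 × 8.85×10⁻¹² × 2.27×10⁻³ / 7.01×10⁻⁵ = 7.52×10⁻¹⁰ F.
σ = Q/A = CV/A = 7.52×10⁻¹⁰ × 6.04 / 2.27×10⁻³ = 2.00×10⁻⁶ C/m².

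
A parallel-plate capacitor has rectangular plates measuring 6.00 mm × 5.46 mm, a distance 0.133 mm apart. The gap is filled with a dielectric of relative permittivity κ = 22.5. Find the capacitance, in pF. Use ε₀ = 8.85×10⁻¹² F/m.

A = 6.00 × 5.46 mm² = 3.28×10⁻⁵ m².
C = κε₀A/d = 22.5 × 8.85×10⁻¹² × 3.28×10⁻⁵ / 1.33×10⁻⁴ = 4.90×10⁻¹¹ F.

C ≈ 49.0 pF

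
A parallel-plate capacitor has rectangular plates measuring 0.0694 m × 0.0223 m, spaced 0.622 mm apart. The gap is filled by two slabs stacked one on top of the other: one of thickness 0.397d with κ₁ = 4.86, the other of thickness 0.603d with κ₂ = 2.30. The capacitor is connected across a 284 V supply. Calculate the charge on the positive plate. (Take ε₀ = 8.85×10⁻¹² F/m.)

A = 0.0694 × 0.0223 m² = 1.55×10⁻³ m².
Stacked slabs ⇒ two capacitors in series, each with the full plate area.
C₁ = κ₁ε₀A/d₁ = 4.86 × 8.85×10⁻¹² × 1.55×10⁻³ / 2.47×10⁻⁴ = 2.70×10⁻¹⁰ F.
C₂ = κ₂ε₀A/d₂ = 2.30 × 8.85×10⁻¹² × 1.55×10⁻³ / 3.75×10⁻⁴ = 8.40×10⁻¹¹ F.
C = (1/C₁ + 1/C₂)⁻¹ = 6.40×10⁻¹¹ F.
Q = CV = 6.40×10⁻¹¹ × 284 = 1.82×10⁻⁸ C.

Q ≈ 18.2 nC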